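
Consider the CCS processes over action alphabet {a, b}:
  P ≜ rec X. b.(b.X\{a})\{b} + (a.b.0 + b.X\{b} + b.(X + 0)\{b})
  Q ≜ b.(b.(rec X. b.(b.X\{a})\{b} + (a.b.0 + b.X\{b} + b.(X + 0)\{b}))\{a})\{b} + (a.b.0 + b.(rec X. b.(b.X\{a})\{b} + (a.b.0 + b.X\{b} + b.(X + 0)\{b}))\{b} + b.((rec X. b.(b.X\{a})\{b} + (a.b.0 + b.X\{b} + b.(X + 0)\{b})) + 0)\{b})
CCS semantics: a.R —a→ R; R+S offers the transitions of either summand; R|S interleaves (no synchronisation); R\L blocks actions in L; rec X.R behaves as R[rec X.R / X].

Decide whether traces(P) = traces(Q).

LTS(P): 7 reachable states
  p0 = rec X. b.(b.X\{a})\{b} + (a.b.0 + b.X\{b} + b.(X + 0)\{b}) :: --a--▸ p1, --b--▸ p2, --b--▸ p3, --b--▸ p4
  p1 = b.0 :: --b--▸ p5
  p2 = ((rec X. b.(b.X\{a})\{b} + (a.b.0 + b.X\{b} + b.(X + 0)\{b})) + 0)\{b} :: --a--▸ p6
  p3 = (b.(rec X. b.(b.X\{a})\{b} + (a.b.0 + b.X\{b} + b.(X + 0)\{b}))\{a})\{b} :: ∅
  p4 = (rec X. b.(b.X\{a})\{b} + (a.b.0 + b.X\{b} + b.(X + 0)\{b}))\{b} :: --a--▸ p6
  p5 = 0 :: ∅
  p6 = (b.0)\{b} :: ∅
LTS(Q): 7 reachable states
  q0 = b.(b.(rec X. b.(b.X\{a})\{b} + (a.b.0 + b.X\{b} + b.(X + 0)\{b}))\{a})\{b} + (a.b.0 + b.(rec X. b.(b.X\{a})\{b} + (a.b.0 + b.X\{b} + b.(X + 0)\{b}))\{b} + b.((rec X. b.(b.X\{a})\{b} + (a.b.0 + b.X\{b} + b.(X + 0)\{b})) + 0)\{b}) :: --a--▸ q1, --b--▸ q2, --b--▸ q3, --b--▸ q4
  q1 = b.0 :: --b--▸ q5
  q2 = ((rec X. b.(b.X\{a})\{b} + (a.b.0 + b.X\{b} + b.(X + 0)\{b})) + 0)\{b} :: --a--▸ q6
  q3 = (b.(rec X. b.(b.X\{a})\{b} + (a.b.0 + b.X\{b} + b.(X + 0)\{b}))\{a})\{b} :: ∅
  q4 = (rec X. b.(b.X\{a})\{b} + (a.b.0 + b.X\{b} + b.(X + 0)\{b}))\{b} :: --a--▸ q6
  q5 = 0 :: ∅
  q6 = (b.0)\{b} :: ∅
Bisimilarity quotient blocks:
  B0 = {p0, q0}
  B1 = {p1, q1}
  B2 = {p3, p5, p6, q3, q5, q6}
  B3 = {p2, p4, q2, q4}
p0 ∈ B0, q0 ∈ B0 → same block
Bisimilar ⇒ trace-equivalent.

traces(P) = traces(Q)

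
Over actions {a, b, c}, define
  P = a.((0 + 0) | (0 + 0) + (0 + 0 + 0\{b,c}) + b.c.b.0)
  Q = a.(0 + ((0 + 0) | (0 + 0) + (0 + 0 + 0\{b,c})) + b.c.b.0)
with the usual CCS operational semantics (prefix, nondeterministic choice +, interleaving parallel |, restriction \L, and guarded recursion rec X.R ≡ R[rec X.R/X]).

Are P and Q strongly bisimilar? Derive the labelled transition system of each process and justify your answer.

bisimilar

Reachable graph of P (5 states):
  s0 = a.((0 + 0) | (0 + 0) + (0 + 0 + 0\{b,c}) + b.c.b.0) ⊢ --a--▸ s1
  s1 = (0 + 0) | (0 + 0) + (0 + 0 + 0\{b,c}) + b.c.b.0 ⊢ --b--▸ s2
  s2 = c.b.0 ⊢ --c--▸ s3
  s3 = b.0 ⊢ --b--▸ s4
  s4 = 0 ⊢ stopped
Reachable graph of Q (5 states):
  t0 = a.(0 + ((0 + 0) | (0 + 0) + (0 + 0 + 0\{b,c})) + b.c.b.0) ⊢ --a--▸ t1
  t1 = 0 + ((0 + 0) | (0 + 0) + (0 + 0 + 0\{b,c})) + b.c.b.0 ⊢ --b--▸ t2
  t2 = c.b.0 ⊢ --c--▸ t3
  t3 = b.0 ⊢ --b--▸ t4
  t4 = 0 ⊢ stopped
Partition-refinement fixed point:
  B0 = {s0, t0}
  B1 = {s1, t1}
  B2 = {s2, t2}
  B3 = {s3, t3}
  B4 = {s4, t4}
s0 ∈ B0, t0 ∈ B0 → same block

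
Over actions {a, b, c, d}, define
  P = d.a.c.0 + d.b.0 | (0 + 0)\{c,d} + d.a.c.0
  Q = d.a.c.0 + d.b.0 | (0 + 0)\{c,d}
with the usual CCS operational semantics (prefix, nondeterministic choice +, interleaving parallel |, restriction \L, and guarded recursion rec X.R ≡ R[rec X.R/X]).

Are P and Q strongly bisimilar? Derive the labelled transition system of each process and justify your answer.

P's transition system — 6 states:
  m0 = d.a.c.0 + d.b.0 | (0 + 0)\{c,d} + d.a.c.0 → -d-> m1, -d-> m2
  m1 = a.c.0 → -a-> m3
  m2 = b.0 | (0 + 0)\{c,d} → -b-> m4
  m3 = c.0 → -c-> m5
  m4 = 0 | (0 + 0)\{c,d} → deadlocked
  m5 = 0 → deadlocked
Q's transition system — 6 states:
  n0 = d.a.c.0 + d.b.0 | (0 + 0)\{c,d} → -d-> n1, -d-> n2
  n1 = a.c.0 → -a-> n3
  n2 = b.0 | (0 + 0)\{c,d} → -b-> n4
  n3 = c.0 → -c-> n5
  n4 = 0 | (0 + 0)\{c,d} → deadlocked
  n5 = 0 → deadlocked
Coarsest stable partition (strong bisimilarity classes):
  B0 = {m0, n0}
  B1 = {m1, n1}
  B2 = {m3, n3}
  B3 = {m4, m5, n4, n5}
  B4 = {m2, n2}
m0 ∈ B0, n0 ∈ B0 → same block

YES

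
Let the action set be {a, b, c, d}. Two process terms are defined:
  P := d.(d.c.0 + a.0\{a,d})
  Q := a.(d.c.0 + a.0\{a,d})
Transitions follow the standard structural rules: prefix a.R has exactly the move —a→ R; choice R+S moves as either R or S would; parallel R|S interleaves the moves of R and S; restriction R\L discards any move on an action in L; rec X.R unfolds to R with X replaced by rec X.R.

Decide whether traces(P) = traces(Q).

NO — witness ⟨d⟩

Reachable graph of P (5 states):
  p0 = d.(d.c.0 + a.0\{a,d}) :: ··d··> p1
  p1 = d.c.0 + a.0\{a,d} :: ··a··> p2, ··d··> p3
  p2 = 0\{a,d} :: stopped
  p3 = c.0 :: ··c··> p4
  p4 = 0 :: stopped
Reachable graph of Q (5 states):
  q0 = a.(d.c.0 + a.0\{a,d}) :: ··a··> q1
  q1 = d.c.0 + a.0\{a,d} :: ··a··> q2, ··d··> q3
  q2 = 0\{a,d} :: stopped
  q3 = c.0 :: ··c··> q4
  q4 = 0 :: stopped
Run σ = ⟨d⟩ on P: start {p0}
  step 1 (d): {p1}
  — P admits the full trace.
Run σ = ⟨d⟩ on Q: start {q0}
  step 1 (d): no successor for Q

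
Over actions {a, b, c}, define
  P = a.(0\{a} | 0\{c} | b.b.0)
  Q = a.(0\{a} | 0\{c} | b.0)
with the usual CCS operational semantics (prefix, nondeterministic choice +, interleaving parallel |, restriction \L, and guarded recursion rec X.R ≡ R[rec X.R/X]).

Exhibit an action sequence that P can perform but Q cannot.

Reachable graph of P (4 states):
  u0 = a.(0\{a} | 0\{c} | b.b.0) :: ··a··> u1
  u1 = 0\{a} | 0\{c} | b.b.0 :: ··b··> u2
  u2 = 0\{a} | 0\{c} | b.0 :: ··b··> u3
  u3 = 0\{a} | 0\{c} | 0 :: deadlocked
Reachable graph of Q (3 states):
  v0 = a.(0\{a} | 0\{c} | b.0) :: ··a··> v1
  v1 = 0\{a} | 0\{c} | b.0 :: ··b··> v2
  v2 = 0\{a} | 0\{c} | 0 :: deadlocked
Executing abb from P (initial set {u0}):
  step 1 (a): {u1}
  step 2 (b): {u2}
  step 3 (b): {u3}
  P completes σ.
Executing abb from Q (initial set {v0}):
  step 1 (a): {v1}
  step 2 (b): {v2}
  step 3 (b): ∅ (Q stuck)

abb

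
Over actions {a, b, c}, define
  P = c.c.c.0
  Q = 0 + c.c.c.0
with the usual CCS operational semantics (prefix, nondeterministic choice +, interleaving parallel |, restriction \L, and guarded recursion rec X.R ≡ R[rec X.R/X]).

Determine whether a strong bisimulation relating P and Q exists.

LTS(P): 4 reachable states
  s0 = c.c.c.0 → --c--▸ s1
  s1 = c.c.0 → --c--▸ s2
  s2 = c.0 → --c--▸ s3
  s3 = 0 → ·
LTS(Q): 4 reachable states
  t0 = 0 + c.c.c.0 → --c--▸ t1
  t1 = c.c.0 → --c--▸ t2
  t2 = c.0 → --c--▸ t3
  t3 = 0 → ·
Partition-refinement fixed point:
  B0 = {s0, t0}
  B1 = {s1, t1}
  B2 = {s2, t2}
  B3 = {s3, t3}
s0 ∈ B0, t0 ∈ B0 → same block

P ~ Q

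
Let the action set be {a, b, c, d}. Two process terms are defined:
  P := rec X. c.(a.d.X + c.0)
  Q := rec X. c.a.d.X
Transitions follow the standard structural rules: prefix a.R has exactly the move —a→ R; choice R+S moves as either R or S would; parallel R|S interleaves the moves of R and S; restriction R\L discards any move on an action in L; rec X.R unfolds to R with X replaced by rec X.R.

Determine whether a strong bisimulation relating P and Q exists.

NO

LTS(P): 4 reachable states
  u0 = rec X. c.(a.d.X + c.0) → ··c··> u1
  u1 = a.d.(rec X. c.(a.d.X + c.0)) + c.0 → ··a··> u2, ··c··> u3
  u2 = d.(rec X. c.(a.d.X + c.0)) → ··d··> u0
  u3 = 0 → ·
LTS(Q): 3 reachable states
  v0 = rec X. c.a.d.X → ··c··> v1
  v1 = a.d.(rec X. c.a.d.X) → ··a··> v2
  v2 = d.(rec X. c.a.d.X) → ··d··> v0
Partition-refinement fixed point:
  B0 = {u0}
  B1 = {u1}
  B2 = {u2}
  B3 = {u3}
  B4 = {v0}
  B5 = {v1}
  B6 = {v2}
u0 ∈ B0, v0 ∈ B4 → different blocks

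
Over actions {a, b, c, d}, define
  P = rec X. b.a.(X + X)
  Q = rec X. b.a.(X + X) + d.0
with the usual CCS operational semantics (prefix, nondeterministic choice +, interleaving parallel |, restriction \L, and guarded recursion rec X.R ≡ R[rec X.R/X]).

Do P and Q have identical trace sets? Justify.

LTS(P): 3 reachable states
  m0 = rec X. b.a.(X + X) → =b=> m1
  m1 = a.((rec X. b.a.(X + X)) + (rec X. b.a.(X + X))) → =a=> m2
  m2 = (rec X. b.a.(X + X)) + (rec X. b.a.(X + X)) → =b=> m1
LTS(Q): 4 reachable states
  n0 = rec X. b.a.(X + X) + d.0 → =b=> n1, =d=> n2
  n1 = a.((rec X. b.a.(X + X) + d.0) + (rec X. b.a.(X + X) + d.0)) → =a=> n3
  n2 = 0 → ∅
  n3 = (rec X. b.a.(X + X) + d.0) + (rec X. b.a.(X + X) + d.0) → =b=> n1, =d=> n2
Executing d from Q (initial set {n0}):
  after d @ step 1: {n2}
  — Q admits the full trace.
Executing d from P (initial set {m0}):
  after d @ step 1: no successor for P

NO — witness ⟨d⟩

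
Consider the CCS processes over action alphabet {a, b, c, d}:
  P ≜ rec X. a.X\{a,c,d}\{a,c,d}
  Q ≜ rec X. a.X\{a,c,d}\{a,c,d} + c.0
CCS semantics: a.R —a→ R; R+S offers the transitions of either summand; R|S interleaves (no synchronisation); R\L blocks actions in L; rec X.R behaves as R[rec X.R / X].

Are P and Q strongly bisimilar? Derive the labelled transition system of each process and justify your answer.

P ≁ Q

P's transition system — 2 states:
  m0 = rec X. a.X\{a,c,d}\{a,c,d} :: ··a··> m1
  m1 = (rec X. a.X\{a,c,d}\{a,c,d})\{a,c,d}\{a,c,d} :: ∅
Q's transition system — 3 states:
  n0 = rec X. a.X\{a,c,d}\{a,c,d} + c.0 :: ··a··> n1, ··c··> n2
  n1 = (rec X. a.X\{a,c,d}\{a,c,d} + c.0)\{a,c,d}\{a,c,d} :: ∅
  n2 = 0 :: ∅
Coarsest stable partition (strong bisimilarity classes):
  B0 = {m0}
  B1 = {m1, n1, n2}
  B2 = {n0}
m0 ∈ B0, n0 ∈ B2 → different blocks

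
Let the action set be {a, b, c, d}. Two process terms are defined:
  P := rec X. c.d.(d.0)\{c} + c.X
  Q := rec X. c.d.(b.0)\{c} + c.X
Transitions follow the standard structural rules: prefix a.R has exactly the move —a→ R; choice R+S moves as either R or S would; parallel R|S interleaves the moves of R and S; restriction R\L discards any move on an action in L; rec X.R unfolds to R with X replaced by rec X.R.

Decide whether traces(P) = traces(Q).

LTS(P): 4 reachable states
  u0 = rec X. c.d.(d.0)\{c} + c.X → --c--▸ u0, --c--▸ u1
  u1 = d.(d.0)\{c} → --d--▸ u2
  u2 = (d.0)\{c} → --d--▸ u3
  u3 = 0\{c} → (no moves)
LTS(Q): 4 reachable states
  v0 = rec X. c.d.(b.0)\{c} + c.X → --c--▸ v0, --c--▸ v1
  v1 = d.(b.0)\{c} → --d--▸ v2
  v2 = (b.0)\{c} → --b--▸ v3
  v3 = 0\{c} → (no moves)
Trace ⟨cdd⟩ through P, begin at {u0}:
  after c @ step 1: {u0, u1}
  after d @ step 2: {u2}
  after d @ step 3: {u3}
  P completes σ.
Trace ⟨cdd⟩ through Q, begin at {v0}:
  after c @ step 1: {v0, v1}
  after d @ step 2: {v2}
  after d @ step 3: ∅ (Q stuck)

traces(P) ≠ traces(Q) — witness ⟨cdd⟩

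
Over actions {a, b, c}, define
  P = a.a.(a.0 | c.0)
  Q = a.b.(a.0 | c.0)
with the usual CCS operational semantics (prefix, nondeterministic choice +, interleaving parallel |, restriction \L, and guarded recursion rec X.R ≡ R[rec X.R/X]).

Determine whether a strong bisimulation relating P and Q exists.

LTS(P): 6 reachable states
  p0 = a.a.(a.0 | c.0) | ··a··> p1
  p1 = a.(a.0 | c.0) | ··a··> p2
  p2 = a.0 | c.0 | ··a··> p3, ··c··> p4
  p3 = 0 | c.0 | ··c··> p5
  p4 = a.0 | 0 | ··a··> p5
  p5 = 0 | 0 | ∅
LTS(Q): 6 reachable states
  q0 = a.b.(a.0 | c.0) | ··a··> q1
  q1 = b.(a.0 | c.0) | ··b··> q2
  q2 = a.0 | c.0 | ··a··> q3, ··c··> q4
  q3 = 0 | c.0 | ··c··> q5
  q4 = a.0 | 0 | ··a··> q5
  q5 = 0 | 0 | ∅
Bisimilarity quotient blocks:
  B0 = {p0}
  B1 = {p1}
  B2 = {p2, q2}
  B3 = {p4, q4}
  B4 = {p5, q5}
  B5 = {p3, q3}
  B6 = {q0}
  B7 = {q1}
p0 ∈ B0, q0 ∈ B6 → different blocks

NO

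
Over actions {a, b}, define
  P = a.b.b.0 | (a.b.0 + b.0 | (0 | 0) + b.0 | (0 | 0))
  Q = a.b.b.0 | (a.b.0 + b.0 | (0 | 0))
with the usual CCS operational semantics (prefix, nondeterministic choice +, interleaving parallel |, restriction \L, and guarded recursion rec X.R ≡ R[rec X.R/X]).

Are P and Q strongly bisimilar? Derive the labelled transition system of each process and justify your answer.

YES

Reachable graph of P (16 states):
  s0 = a.b.b.0 | (a.b.0 + b.0 | (0 | 0) + b.0 | (0 | 0)) ⊢ ··a··> s1, ··a··> s2, ··b··> s3
  s1 = a.b.b.0 | b.0 ⊢ ··a··> s4, ··b··> s5
  s2 = b.b.0 | (a.b.0 + b.0 | (0 | 0) + b.0 | (0 | 0)) ⊢ ··a··> s4, ··b··> s6, ··b··> s7
  s3 = a.b.b.0 | (0 | (0 | 0)) ⊢ ··a··> s7
  s4 = b.b.0 | b.0 ⊢ ··b··> s8, ··b··> s9
  s5 = a.b.b.0 | 0 ⊢ ··a··> s9
  s6 = b.0 | (a.b.0 + b.0 | (0 | 0) + b.0 | (0 | 0)) ⊢ ··a··> s8, ··b··> s10, ··b··> s11
  s7 = b.b.0 | (0 | (0 | 0)) ⊢ ··b··> s11
  s8 = b.0 | b.0 ⊢ ··b··> s12, ··b··> s13
  s9 = b.b.0 | 0 ⊢ ··b··> s13
  s10 = 0 | (a.b.0 + b.0 | (0 | 0) + b.0 | (0 | 0)) ⊢ ··a··> s12, ··b··> s14
  s11 = b.0 | (0 | (0 | 0)) ⊢ ··b··> s14
  s12 = 0 | b.0 ⊢ ··b··> s15
  s13 = b.0 | 0 ⊢ ··b··> s15
  s14 = 0 | (0 | (0 | 0)) ⊢ ∅
  s15 = 0 | 0 ⊢ ∅
Reachable graph of Q (16 states):
  t0 = a.b.b.0 | (a.b.0 + b.0 | (0 | 0)) ⊢ ··a··> t1, ··a··> t2, ··b··> t3
  t1 = a.b.b.0 | b.0 ⊢ ··a··> t4, ··b··> t5
  t2 = b.b.0 | (a.b.0 + b.0 | (0 | 0)) ⊢ ··a··> t4, ··b··> t6, ··b··> t7
  t3 = a.b.b.0 | (0 | (0 | 0)) ⊢ ··a··> t7
  t4 = b.b.0 | b.0 ⊢ ··b··> t8, ··b··> t9
  t5 = a.b.b.0 | 0 ⊢ ··a··> t9
  t6 = b.0 | (a.b.0 + b.0 | (0 | 0)) ⊢ ··a··> t8, ··b··> t10, ··b··> t11
  t7 = b.b.0 | (0 | (0 | 0)) ⊢ ··b··> t11
  t8 = b.0 | b.0 ⊢ ··b··> t12, ··b··> t13
  t9 = b.b.0 | 0 ⊢ ··b··> t13
  t10 = 0 | (a.b.0 + b.0 | (0 | 0)) ⊢ ··a··> t12, ··b··> t14
  t11 = b.0 | (0 | (0 | 0)) ⊢ ··b··> t14
  t12 = 0 | b.0 ⊢ ··b··> t15
  t13 = b.0 | 0 ⊢ ··b··> t15
  t14 = 0 | (0 | (0 | 0)) ⊢ ∅
  t15 = 0 | 0 ⊢ ∅
Bisimilarity quotient blocks:
  B0 = {s0, t0}
  B1 = {s2, t2}
  B2 = {s6, t6}
  B3 = {s7, s8, s9, t7, t8, t9}
  B4 = {s11, s12, s13, t11, t12, t13}
  B5 = {s14, s15, t14, t15}
  B6 = {s10, t10}
  B7 = {s4, t4}
  B8 = {s3, s5, t3, t5}
  B9 = {s1, t1}
s0 ∈ B0, t0 ∈ B0 → same block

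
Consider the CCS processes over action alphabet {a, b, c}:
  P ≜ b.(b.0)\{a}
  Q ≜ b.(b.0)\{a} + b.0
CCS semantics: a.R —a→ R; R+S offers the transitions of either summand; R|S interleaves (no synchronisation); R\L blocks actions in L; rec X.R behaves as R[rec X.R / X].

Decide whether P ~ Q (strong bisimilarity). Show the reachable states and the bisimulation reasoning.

P's transition system — 3 states:
  u0 = b.(b.0)\{a} | =b=> u1
  u1 = (b.0)\{a} | =b=> u2
  u2 = 0\{a} | stopped
Q's transition system — 4 states:
  v0 = b.(b.0)\{a} + b.0 | =b=> v1, =b=> v2
  v1 = (b.0)\{a} | =b=> v3
  v2 = 0 | stopped
  v3 = 0\{a} | stopped
Partition-refinement fixed point:
  B0 = {u0}
  B1 = {u1, v1}
  B2 = {u2, v2, v3}
  B3 = {v0}
u0 ∈ B0, v0 ∈ B3 → different blocks

NO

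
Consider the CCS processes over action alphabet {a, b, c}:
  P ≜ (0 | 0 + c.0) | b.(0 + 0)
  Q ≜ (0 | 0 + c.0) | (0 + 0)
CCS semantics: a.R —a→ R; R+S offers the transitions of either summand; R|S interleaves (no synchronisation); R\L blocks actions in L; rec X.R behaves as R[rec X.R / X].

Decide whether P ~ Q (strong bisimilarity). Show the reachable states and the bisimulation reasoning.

P ≁ Q

P's transition system — 4 states:
  s0 = (0 | 0 + c.0) | b.(0 + 0) | ··b··> s1, ··c··> s2
  s1 = (0 | 0 + c.0) | (0 + 0) | ··c··> s3
  s2 = 0 | b.(0 + 0) | ··b··> s3
  s3 = 0 | (0 + 0) | deadlocked
Q's transition system — 2 states:
  t0 = (0 | 0 + c.0) | (0 + 0) | ··c··> t1
  t1 = 0 | (0 + 0) | deadlocked
Bisimilarity quotient blocks:
  B0 = {s0}
  B1 = {s1, t0}
  B2 = {s3, t1}
  B3 = {s2}
s0 ∈ B0, t0 ∈ B1 → different blocks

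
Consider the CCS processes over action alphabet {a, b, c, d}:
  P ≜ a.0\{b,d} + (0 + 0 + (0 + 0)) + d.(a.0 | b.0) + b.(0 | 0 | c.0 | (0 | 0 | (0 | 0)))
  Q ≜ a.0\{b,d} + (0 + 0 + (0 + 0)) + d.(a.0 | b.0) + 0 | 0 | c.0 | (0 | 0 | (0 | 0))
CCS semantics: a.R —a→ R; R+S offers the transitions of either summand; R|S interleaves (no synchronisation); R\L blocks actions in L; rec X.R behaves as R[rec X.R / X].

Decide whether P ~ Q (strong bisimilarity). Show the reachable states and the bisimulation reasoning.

LTS(P): 8 reachable states
  s0 = a.0\{b,d} + (0 + 0 + (0 + 0)) + d.(a.0 | b.0) + b.(0 | 0 | c.0 | (0 | 0 | (0 | 0))) | —a→ s1, —b→ s2, —d→ s3
  s1 = 0\{b,d} | ·
  s2 = 0 | 0 | c.0 | (0 | 0 | (0 | 0)) | —c→ s4
  s3 = a.0 | b.0 | —a→ s5, —b→ s6
  s4 = 0 | 0 | 0 | (0 | 0 | (0 | 0)) | ·
  s5 = 0 | b.0 | —b→ s7
  s6 = a.0 | 0 | —a→ s7
  s7 = 0 | 0 | ·
LTS(Q): 7 reachable states
  t0 = a.0\{b,d} + (0 + 0 + (0 + 0)) + d.(a.0 | b.0) + 0 | 0 | c.0 | (0 | 0 | (0 | 0)) | —a→ t1, —c→ t2, —d→ t3
  t1 = 0\{b,d} | ·
  t2 = 0 | 0 | 0 | (0 | 0 | (0 | 0)) | ·
  t3 = a.0 | b.0 | —a→ t4, —b→ t5
  t4 = 0 | b.0 | —b→ t6
  t5 = a.0 | 0 | —a→ t6
  t6 = 0 | 0 | ·
Coarsest stable partition (strong bisimilarity classes):
  B0 = {s0}
  B1 = {s1, s4, s7, t1, t2, t6}
  B2 = {s2}
  B3 = {s3, t3}
  B4 = {s5, t4}
  B5 = {s6, t5}
  B6 = {t0}
s0 ∈ B0, t0 ∈ B6 → different blocks

P ≁ Q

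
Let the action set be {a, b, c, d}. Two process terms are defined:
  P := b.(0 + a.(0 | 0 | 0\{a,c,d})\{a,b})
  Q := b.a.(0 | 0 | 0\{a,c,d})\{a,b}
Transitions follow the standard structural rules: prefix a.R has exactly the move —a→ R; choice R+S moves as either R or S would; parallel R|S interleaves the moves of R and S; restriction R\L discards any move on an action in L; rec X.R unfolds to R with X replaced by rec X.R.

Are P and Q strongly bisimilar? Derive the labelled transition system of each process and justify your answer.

LTS(P): 3 reachable states
  m0 = b.(0 + a.(0 | 0 | 0\{a,c,d})\{a,b}) | -b-> m1
  m1 = 0 + a.(0 | 0 | 0\{a,c,d})\{a,b} | -a-> m2
  m2 = (0 | 0 | 0\{a,c,d})\{a,b} | ·
LTS(Q): 3 reachable states
  n0 = b.a.(0 | 0 | 0\{a,c,d})\{a,b} | -b-> n1
  n1 = a.(0 | 0 | 0\{a,c,d})\{a,b} | -a-> n2
  n2 = (0 | 0 | 0\{a,c,d})\{a,b} | ·
Coarsest stable partition (strong bisimilarity classes):
  B0 = {m0, n0}
  B1 = {m1, n1}
  B2 = {m2, n2}
m0 ∈ B0, n0 ∈ B0 → same block

YES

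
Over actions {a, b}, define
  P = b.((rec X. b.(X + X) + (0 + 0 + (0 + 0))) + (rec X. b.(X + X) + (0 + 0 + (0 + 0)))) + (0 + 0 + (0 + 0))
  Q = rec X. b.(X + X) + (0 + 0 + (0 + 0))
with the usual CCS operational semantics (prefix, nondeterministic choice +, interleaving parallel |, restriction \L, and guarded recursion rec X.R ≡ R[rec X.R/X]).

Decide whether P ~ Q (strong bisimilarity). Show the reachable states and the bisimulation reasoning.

P's transition system — 2 states:
  p0 = b.((rec X. b.(X + X) + (0 + 0 + (0 + 0))) + (rec X. b.(X + X) + (0 + 0 + (0 + 0)))) + (0 + 0 + (0 + 0)) :: ··b··> p1
  p1 = (rec X. b.(X + X) + (0 + 0 + (0 + 0))) + (rec X. b.(X + X) + (0 + 0 + (0 + 0))) :: ··b··> p1
Q's transition system — 2 states:
  q0 = rec X. b.(X + X) + (0 + 0 + (0 + 0)) :: ··b··> q1
  q1 = (rec X. b.(X + X) + (0 + 0 + (0 + 0))) + (rec X. b.(X + X) + (0 + 0 + (0 + 0))) :: ··b··> q1
Partition-refinement fixed point:
  B0 = {p0, p1, q0, q1}
p0 ∈ B0, q0 ∈ B0 → same block

YES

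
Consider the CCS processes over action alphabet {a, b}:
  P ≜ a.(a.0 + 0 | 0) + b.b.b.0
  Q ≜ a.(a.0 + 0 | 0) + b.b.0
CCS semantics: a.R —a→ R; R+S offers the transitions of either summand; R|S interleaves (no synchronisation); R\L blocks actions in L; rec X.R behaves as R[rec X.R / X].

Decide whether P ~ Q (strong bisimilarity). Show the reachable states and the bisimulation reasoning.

not bisimilar

Reachable graph of P (5 states):
  p0 = a.(a.0 + 0 | 0) + b.b.b.0 → —a→ p1, —b→ p2
  p1 = a.0 + 0 | 0 → —a→ p3
  p2 = b.b.0 → —b→ p4
  p3 = 0 → deadlocked
  p4 = b.0 → —b→ p3
Reachable graph of Q (4 states):
  q0 = a.(a.0 + 0 | 0) + b.b.0 → —a→ q1, —b→ q2
  q1 = a.0 + 0 | 0 → —a→ q3
  q2 = b.0 → —b→ q3
  q3 = 0 → deadlocked
Bisimilarity quotient blocks:
  B0 = {p0}
  B1 = {p2}
  B2 = {p4, q2}
  B3 = {p3, q3}
  B4 = {p1, q1}
  B5 = {q0}
p0 ∈ B0, q0 ∈ B5 → different blocks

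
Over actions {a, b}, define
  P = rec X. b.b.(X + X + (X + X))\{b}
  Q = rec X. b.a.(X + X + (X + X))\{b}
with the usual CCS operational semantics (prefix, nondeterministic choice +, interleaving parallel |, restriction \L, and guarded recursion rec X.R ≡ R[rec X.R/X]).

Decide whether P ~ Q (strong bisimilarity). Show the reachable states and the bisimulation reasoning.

LTS(P): 3 reachable states
  p0 = rec X. b.b.(X + X + (X + X))\{b} has moves =b=> p1
  p1 = b.((rec X. b.b.(X + X + (X + X))\{b}) + (rec X. b.b.(X + X + (X + X))\{b}) + ((rec X. b.b.(X + X + (X + X))\{b}) + (rec X. b.b.(X + X + (X + X))\{b})))\{b} has moves =b=> p2
  p2 = ((rec X. b.b.(X + X + (X + X))\{b}) + (rec X. b.b.(X + X + (X + X))\{b}) + ((rec X. b.b.(X + X + (X + X))\{b}) + (rec X. b.b.(X + X + (X + X))\{b})))\{b} has moves ∅
LTS(Q): 3 reachable states
  q0 = rec X. b.a.(X + X + (X + X))\{b} has moves =b=> q1
  q1 = a.((rec X. b.a.(X + X + (X + X))\{b}) + (rec X. b.a.(X + X + (X + X))\{b}) + ((rec X. b.a.(X + X + (X + X))\{b}) + (rec X. b.a.(X + X + (X + X))\{b})))\{b} has moves =a=> q2
  q2 = ((rec X. b.a.(X + X + (X + X))\{b}) + (rec X. b.a.(X + X + (X + X))\{b}) + ((rec X. b.a.(X + X + (X + X))\{b}) + (rec X. b.a.(X + X + (X + X))\{b})))\{b} has moves ∅
Bisimilarity quotient blocks:
  B0 = {p0}
  B1 = {p1}
  B2 = {p2, q2}
  B3 = {q0}
  B4 = {q1}
p0 ∈ B0, q0 ∈ B3 → different blocks

not bisimilar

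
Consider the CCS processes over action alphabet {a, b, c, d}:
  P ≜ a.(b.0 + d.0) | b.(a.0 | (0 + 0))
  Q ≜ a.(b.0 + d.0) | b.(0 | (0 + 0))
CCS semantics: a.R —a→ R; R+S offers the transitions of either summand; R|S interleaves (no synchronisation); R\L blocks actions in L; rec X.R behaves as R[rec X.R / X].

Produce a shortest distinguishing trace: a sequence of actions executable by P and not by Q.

Reachable graph of P (9 states):
  s0 = a.(b.0 + d.0) | b.(a.0 | (0 + 0)) has moves =a=> s1, =b=> s2
  s1 = (b.0 + d.0) | b.(a.0 | (0 + 0)) has moves =b=> s3, =b=> s4, =d=> s4
  s2 = a.(b.0 + d.0) | (a.0 | (0 + 0)) has moves =a=> s3, =a=> s5
  s3 = (b.0 + d.0) | (a.0 | (0 + 0)) has moves =a=> s6, =b=> s7, =d=> s7
  s4 = 0 | b.(a.0 | (0 + 0)) has moves =b=> s7
  s5 = a.(b.0 + d.0) | (0 | (0 + 0)) has moves =a=> s6
  s6 = (b.0 + d.0) | (0 | (0 + 0)) has moves =b=> s8, =d=> s8
  s7 = 0 | (a.0 | (0 + 0)) has moves =a=> s8
  s8 = 0 | (0 | (0 + 0)) has moves deadlocked
Reachable graph of Q (6 states):
  t0 = a.(b.0 + d.0) | b.(0 | (0 + 0)) has moves =a=> t1, =b=> t2
  t1 = (b.0 + d.0) | b.(0 | (0 + 0)) has moves =b=> t3, =b=> t4, =d=> t4
  t2 = a.(b.0 + d.0) | (0 | (0 + 0)) has moves =a=> t3
  t3 = (b.0 + d.0) | (0 | (0 + 0)) has moves =b=> t5, =d=> t5
  t4 = 0 | b.(0 | (0 + 0)) has moves =b=> t5
  t5 = 0 | (0 | (0 + 0)) has moves deadlocked
Executing aba from P (initial set {s0}):
  after a @ step 1: {s1}
  after b @ step 2: {s3, s4}
  after a @ step 3: {s6}
  — P admits the full trace.
Executing aba from Q (initial set {t0}):
  after a @ step 1: {t1}
  after b @ step 2: {t3, t4}
  after a @ step 3: ∅  — Q cannot continue

aba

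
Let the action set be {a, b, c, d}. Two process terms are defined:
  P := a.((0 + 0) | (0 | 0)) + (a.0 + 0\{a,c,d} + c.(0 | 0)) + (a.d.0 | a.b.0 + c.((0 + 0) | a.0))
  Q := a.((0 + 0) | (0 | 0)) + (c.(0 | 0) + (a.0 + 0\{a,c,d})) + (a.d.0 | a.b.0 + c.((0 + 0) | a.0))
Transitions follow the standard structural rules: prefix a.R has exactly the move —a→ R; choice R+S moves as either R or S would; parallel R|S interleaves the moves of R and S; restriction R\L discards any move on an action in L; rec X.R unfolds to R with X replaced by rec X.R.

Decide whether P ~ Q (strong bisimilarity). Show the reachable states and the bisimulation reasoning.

P ~ Q

P's transition system — 13 states:
  p0 = a.((0 + 0) | (0 | 0)) + (a.0 + 0\{a,c,d} + c.(0 | 0)) + (a.d.0 | a.b.0 + c.((0 + 0) | a.0)) has moves ··a··> p1, ··a··> p2, ··a··> p3, ··a··> p4, ··c··> p5, ··c··> p6
  p1 = (0 + 0) | (0 | 0) has moves deadlocked
  p2 = 0 has moves deadlocked
  p3 = a.d.0 | b.0 has moves ··a··> p7, ··b··> p8
  p4 = d.0 | a.b.0 has moves ··a··> p7, ··d··> p9
  p5 = (0 + 0) | a.0 has moves ··a··> p10
  p6 = 0 | 0 has moves deadlocked
  p7 = d.0 | b.0 has moves ··b··> p11, ··d··> p12
  p8 = a.d.0 | 0 has moves ··a··> p11
  p9 = 0 | a.b.0 has moves ··a··> p12
  p10 = (0 + 0) | 0 has moves deadlocked
  p11 = d.0 | 0 has moves ··d··> p6
  p12 = 0 | b.0 has moves ··b··> p6
Q's transition system — 13 states:
  q0 = a.((0 + 0) | (0 | 0)) + (c.(0 | 0) + (a.0 + 0\{a,c,d})) + (a.d.0 | a.b.0 + c.((0 + 0) | a.0)) has moves ··a··> q1, ··a··> q2, ··a··> q3, ··a··> q4, ··c··> q5, ··c··> q6
  q1 = (0 + 0) | (0 | 0) has moves deadlocked
  q2 = 0 has moves deadlocked
  q3 = a.d.0 | b.0 has moves ··a··> q7, ··b··> q8
  q4 = d.0 | a.b.0 has moves ··a··> q7, ··d··> q9
  q5 = (0 + 0) | a.0 has moves ··a··> q10
  q6 = 0 | 0 has moves deadlocked
  q7 = d.0 | b.0 has moves ··b··> q11, ··d··> q12
  q8 = a.d.0 | 0 has moves ··a··> q11
  q9 = 0 | a.b.0 has moves ··a··> q12
  q10 = (0 + 0) | 0 has moves deadlocked
  q11 = d.0 | 0 has moves ··d··> q6
  q12 = 0 | b.0 has moves ··b··> q6
Partition-refinement fixed point:
  B0 = {p0, q0}
  B1 = {p1, p10, p2, p6, q1, q10, q2, q6}
  B2 = {p3, q3}
  B3 = {p8, q8}
  B4 = {p11, q11}
  B5 = {p7, q7}
  B6 = {p12, q12}
  B7 = {p4, q4}
  B8 = {p9, q9}
  B9 = {p5, q5}
p0 ∈ B0, q0 ∈ B0 → same block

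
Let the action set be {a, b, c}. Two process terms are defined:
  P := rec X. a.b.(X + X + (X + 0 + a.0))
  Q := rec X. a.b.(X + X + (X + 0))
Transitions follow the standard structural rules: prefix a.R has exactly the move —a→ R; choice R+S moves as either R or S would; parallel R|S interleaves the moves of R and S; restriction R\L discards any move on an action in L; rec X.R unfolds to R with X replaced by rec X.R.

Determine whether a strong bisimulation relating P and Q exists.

LTS(P): 4 reachable states
  u0 = rec X. a.b.(X + X + (X + 0 + a.0)) ⊢ —a→ u1
  u1 = b.((rec X. a.b.(X + X + (X + 0 + a.0))) + (rec X. a.b.(X + X + (X + 0 + a.0))) + ((rec X. a.b.(X + X + (X + 0 + a.0))) + 0 + a.0)) ⊢ —b→ u2
  u2 = (rec X. a.b.(X + X + (X + 0 + a.0))) + (rec X. a.b.(X + X + (X + 0 + a.0))) + ((rec X. a.b.(X + X + (X + 0 + a.0))) + 0 + a.0) ⊢ —a→ u1, —a→ u3
  u3 = 0 ⊢ deadlocked
LTS(Q): 3 reachable states
  v0 = rec X. a.b.(X + X + (X + 0)) ⊢ —a→ v1
  v1 = b.((rec X. a.b.(X + X + (X + 0))) + (rec X. a.b.(X + X + (X + 0))) + ((rec X. a.b.(X + X + (X + 0))) + 0)) ⊢ —b→ v2
  v2 = (rec X. a.b.(X + X + (X + 0))) + (rec X. a.b.(X + X + (X + 0))) + ((rec X. a.b.(X + X + (X + 0))) + 0) ⊢ —a→ v1
Coarsest stable partition (strong bisimilarity classes):
  B0 = {u0}
  B1 = {u1}
  B2 = {u2}
  B3 = {u3}
  B4 = {v0, v2}
  B5 = {v1}
u0 ∈ B0, v0 ∈ B4 → different blocks

not bisimilar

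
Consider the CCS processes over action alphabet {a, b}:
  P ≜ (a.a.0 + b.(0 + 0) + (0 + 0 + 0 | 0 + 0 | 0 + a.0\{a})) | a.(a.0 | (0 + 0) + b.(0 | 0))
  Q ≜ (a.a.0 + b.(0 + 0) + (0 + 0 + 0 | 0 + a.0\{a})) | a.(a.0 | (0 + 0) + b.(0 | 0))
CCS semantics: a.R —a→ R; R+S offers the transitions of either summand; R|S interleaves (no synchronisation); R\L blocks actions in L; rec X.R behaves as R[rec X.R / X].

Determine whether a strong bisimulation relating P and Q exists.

P's transition system — 20 states:
  u0 = (a.a.0 + b.(0 + 0) + (0 + 0 + 0 | 0 + 0 | 0 + a.0\{a})) | a.(a.0 | (0 + 0) + b.(0 | 0)) ⊢ --a--▸ u1, --a--▸ u2, --a--▸ u3, --b--▸ u4
  u1 = (a.a.0 + b.(0 + 0) + (0 + 0 + 0 | 0 + 0 | 0 + a.0\{a})) | (a.0 | (0 + 0) + b.(0 | 0)) ⊢ --a--▸ u5, --a--▸ u6, --a--▸ u7, --b--▸ u8, --b--▸ u9
  u2 = 0\{a} | a.(a.0 | (0 + 0) + b.(0 | 0)) ⊢ --a--▸ u6
  u3 = a.0 | a.(a.0 | (0 + 0) + b.(0 | 0)) ⊢ --a--▸ u10, --a--▸ u7
  u4 = (0 + 0) | a.(a.0 | (0 + 0) + b.(0 | 0)) ⊢ --a--▸ u8
  u5 = (a.a.0 + b.(0 + 0) + (0 + 0 + 0 | 0 + 0 | 0 + a.0\{a})) | (0 | (0 + 0)) ⊢ --a--▸ u11, --a--▸ u12, --b--▸ u13
  u6 = 0\{a} | (a.0 | (0 + 0) + b.(0 | 0)) ⊢ --a--▸ u11, --b--▸ u14
  u7 = a.0 | (a.0 | (0 + 0) + b.(0 | 0)) ⊢ --a--▸ u12, --a--▸ u15, --b--▸ u16
  u8 = (0 + 0) | (a.0 | (0 + 0) + b.(0 | 0)) ⊢ --a--▸ u13, --b--▸ u17
  u9 = (a.a.0 + b.(0 + 0) + (0 + 0 + 0 | 0 + 0 | 0 + a.0\{a})) | (0 | 0) ⊢ --a--▸ u14, --a--▸ u16, --b--▸ u17
  u10 = 0 | a.(a.0 | (0 + 0) + b.(0 | 0)) ⊢ --a--▸ u15
  u11 = 0\{a} | (0 | (0 + 0)) ⊢ deadlocked
  u12 = a.0 | (0 | (0 + 0)) ⊢ --a--▸ u18
  u13 = (0 + 0) | (0 | (0 + 0)) ⊢ deadlocked
  u14 = 0\{a} | (0 | 0) ⊢ deadlocked
  u15 = 0 | (a.0 | (0 + 0) + b.(0 | 0)) ⊢ --a--▸ u18, --b--▸ u19
  u16 = a.0 | (0 | 0) ⊢ --a--▸ u19
  u17 = (0 + 0) | (0 | 0) ⊢ deadlocked
  u18 = 0 | (0 | (0 + 0)) ⊢ deadlocked
  u19 = 0 | (0 | 0) ⊢ deadlocked
Q's transition system — 20 states:
  v0 = (a.a.0 + b.(0 + 0) + (0 + 0 + 0 | 0 + a.0\{a})) | a.(a.0 | (0 + 0) + b.(0 | 0)) ⊢ --a--▸ v1, --a--▸ v2, --a--▸ v3, --b--▸ v4
  v1 = (a.a.0 + b.(0 + 0) + (0 + 0 + 0 | 0 + a.0\{a})) | (a.0 | (0 + 0) + b.(0 | 0)) ⊢ --a--▸ v5, --a--▸ v6, --a--▸ v7, --b--▸ v8, --b--▸ v9
  v2 = 0\{a} | a.(a.0 | (0 + 0) + b.(0 | 0)) ⊢ --a--▸ v6
  v3 = a.0 | a.(a.0 | (0 + 0) + b.(0 | 0)) ⊢ --a--▸ v10, --a--▸ v7
  v4 = (0 + 0) | a.(a.0 | (0 + 0) + b.(0 | 0)) ⊢ --a--▸ v8
  v5 = (a.a.0 + b.(0 + 0) + (0 + 0 + 0 | 0 + a.0\{a})) | (0 | (0 + 0)) ⊢ --a--▸ v11, --a--▸ v12, --b--▸ v13
  v6 = 0\{a} | (a.0 | (0 + 0) + b.(0 | 0)) ⊢ --a--▸ v11, --b--▸ v14
  v7 = a.0 | (a.0 | (0 + 0) + b.(0 | 0)) ⊢ --a--▸ v12, --a--▸ v15, --b--▸ v16
  v8 = (0 + 0) | (a.0 | (0 + 0) + b.(0 | 0)) ⊢ --a--▸ v13, --b--▸ v17
  v9 = (a.a.0 + b.(0 + 0) + (0 + 0 + 0 | 0 + a.0\{a})) | (0 | 0) ⊢ --a--▸ v14, --a--▸ v16, --b--▸ v17
  v10 = 0 | a.(a.0 | (0 + 0) + b.(0 | 0)) ⊢ --a--▸ v15
  v11 = 0\{a} | (0 | (0 + 0)) ⊢ deadlocked
  v12 = a.0 | (0 | (0 + 0)) ⊢ --a--▸ v18
  v13 = (0 + 0) | (0 | (0 + 0)) ⊢ deadlocked
  v14 = 0\{a} | (0 | 0) ⊢ deadlocked
  v15 = 0 | (a.0 | (0 + 0) + b.(0 | 0)) ⊢ --a--▸ v18, --b--▸ v19
  v16 = a.0 | (0 | 0) ⊢ --a--▸ v19
  v17 = (0 + 0) | (0 | 0) ⊢ deadlocked
  v18 = 0 | (0 | (0 + 0)) ⊢ deadlocked
  v19 = 0 | (0 | 0) ⊢ deadlocked
Coarsest stable partition (strong bisimilarity classes):
  B0 = {u0, v0}
  B1 = {u10, u2, u4, v10, v2, v4}
  B2 = {u15, u6, u8, v15, v6, v8}
  B3 = {u11, u13, u14, u17, u18, u19, v11, v13, v14, v17, v18, v19}
  B4 = {u1, v1}
  B5 = {u7, v7}
  B6 = {u12, u16, v12, v16}
  B7 = {u5, u9, v5, v9}
  B8 = {u3, v3}
u0 ∈ B0, v0 ∈ B0 → same block

bisimilar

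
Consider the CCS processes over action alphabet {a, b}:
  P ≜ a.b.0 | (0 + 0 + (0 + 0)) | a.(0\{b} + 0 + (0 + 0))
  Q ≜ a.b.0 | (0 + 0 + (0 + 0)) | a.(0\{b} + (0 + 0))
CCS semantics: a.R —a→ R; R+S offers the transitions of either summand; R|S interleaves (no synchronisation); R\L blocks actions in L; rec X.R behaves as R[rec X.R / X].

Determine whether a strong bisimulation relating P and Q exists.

P's transition system — 6 states:
  p0 = a.b.0 | (0 + 0 + (0 + 0)) | a.(0\{b} + 0 + (0 + 0)) :: =a=> p1, =a=> p2
  p1 = a.b.0 | (0 + 0 + (0 + 0)) | (0\{b} + 0 + (0 + 0)) :: =a=> p3
  p2 = b.0 | (0 + 0 + (0 + 0)) | a.(0\{b} + 0 + (0 + 0)) :: =a=> p3, =b=> p4
  p3 = b.0 | (0 + 0 + (0 + 0)) | (0\{b} + 0 + (0 + 0)) :: =b=> p5
  p4 = 0 | (0 + 0 + (0 + 0)) | a.(0\{b} + 0 + (0 + 0)) :: =a=> p5
  p5 = 0 | (0 + 0 + (0 + 0)) | (0\{b} + 0 + (0 + 0)) :: ·
Q's transition system — 6 states:
  q0 = a.b.0 | (0 + 0 + (0 + 0)) | a.(0\{b} + (0 + 0)) :: =a=> q1, =a=> q2
  q1 = a.b.0 | (0 + 0 + (0 + 0)) | (0\{b} + (0 + 0)) :: =a=> q3
  q2 = b.0 | (0 + 0 + (0 + 0)) | a.(0\{b} + (0 + 0)) :: =a=> q3, =b=> q4
  q3 = b.0 | (0 + 0 + (0 + 0)) | (0\{b} + (0 + 0)) :: =b=> q5
  q4 = 0 | (0 + 0 + (0 + 0)) | a.(0\{b} + (0 + 0)) :: =a=> q5
  q5 = 0 | (0 + 0 + (0 + 0)) | (0\{b} + (0 + 0)) :: ·
Coarsest stable partition (strong bisimilarity classes):
  B0 = {p0, q0}
  B1 = {p2, q2}
  B2 = {p4, q4}
  B3 = {p5, q5}
  B4 = {p3, q3}
  B5 = {p1, q1}
p0 ∈ B0, q0 ∈ B0 → same block

bisimilar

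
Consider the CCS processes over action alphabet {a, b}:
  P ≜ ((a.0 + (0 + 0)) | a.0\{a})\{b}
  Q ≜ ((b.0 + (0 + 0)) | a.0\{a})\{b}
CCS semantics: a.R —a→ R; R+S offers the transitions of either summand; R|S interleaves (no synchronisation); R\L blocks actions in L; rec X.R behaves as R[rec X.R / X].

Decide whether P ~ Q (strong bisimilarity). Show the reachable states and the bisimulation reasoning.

LTS(P): 4 reachable states
  s0 = ((a.0 + (0 + 0)) | a.0\{a})\{b} :: —a→ s1, —a→ s2
  s1 = ((a.0 + (0 + 0)) | 0\{a})\{b} :: —a→ s3
  s2 = (0 | a.0\{a})\{b} :: —a→ s3
  s3 = (0 | 0\{a})\{b} :: deadlocked
LTS(Q): 2 reachable states
  t0 = ((b.0 + (0 + 0)) | a.0\{a})\{b} :: —a→ t1
  t1 = ((b.0 + (0 + 0)) | 0\{a})\{b} :: deadlocked
Partition-refinement fixed point:
  B0 = {s0}
  B1 = {s1, s2, t0}
  B2 = {s3, t1}
s0 ∈ B0, t0 ∈ B1 → different blocks

not bisimilar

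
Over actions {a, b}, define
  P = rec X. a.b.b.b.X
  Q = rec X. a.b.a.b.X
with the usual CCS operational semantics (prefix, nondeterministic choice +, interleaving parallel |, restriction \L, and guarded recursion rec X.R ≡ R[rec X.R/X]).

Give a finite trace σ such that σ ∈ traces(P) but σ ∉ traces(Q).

abb

LTS(P): 4 reachable states
  s0 = rec X. a.b.b.b.X has moves -a-> s1
  s1 = b.b.b.(rec X. a.b.b.b.X) has moves -b-> s2
  s2 = b.b.(rec X. a.b.b.b.X) has moves -b-> s3
  s3 = b.(rec X. a.b.b.b.X) has moves -b-> s0
LTS(Q): 4 reachable states
  t0 = rec X. a.b.a.b.X has moves -a-> t1
  t1 = b.a.b.(rec X. a.b.a.b.X) has moves -b-> t2
  t2 = a.b.(rec X. a.b.a.b.X) has moves -a-> t3
  t3 = b.(rec X. a.b.a.b.X) has moves -b-> t0
Executing abb from P (initial set {s0}):
  [1] a ⇒ {s1}
  [2] b ⇒ {s2}
  [3] b ⇒ {s3}
  — P admits the full trace.
Executing abb from Q (initial set {t0}):
  [1] a ⇒ {t1}
  [2] b ⇒ {t2}
  [3] b ⇒ no successor for Q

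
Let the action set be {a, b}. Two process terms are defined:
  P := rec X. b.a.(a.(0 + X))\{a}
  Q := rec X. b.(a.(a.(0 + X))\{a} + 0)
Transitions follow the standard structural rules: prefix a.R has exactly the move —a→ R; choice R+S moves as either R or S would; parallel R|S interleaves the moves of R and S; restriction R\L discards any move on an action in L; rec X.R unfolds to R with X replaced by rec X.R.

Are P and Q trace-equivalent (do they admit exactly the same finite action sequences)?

YES

P's transition system — 3 states:
  u0 = rec X. b.a.(a.(0 + X))\{a} ⊢ =b=> u1
  u1 = a.(a.(0 + (rec X. b.a.(a.(0 + X))\{a})))\{a} ⊢ =a=> u2
  u2 = (a.(0 + (rec X. b.a.(a.(0 + X))\{a})))\{a} ⊢ deadlocked
Q's transition system — 3 states:
  v0 = rec X. b.(a.(a.(0 + X))\{a} + 0) ⊢ =b=> v1
  v1 = a.(a.(0 + (rec X. b.(a.(a.(0 + X))\{a} + 0))))\{a} + 0 ⊢ =a=> v2
  v2 = (a.(0 + (rec X. b.(a.(a.(0 + X))\{a} + 0))))\{a} ⊢ deadlocked
Bisimilarity quotient blocks:
  B0 = {u0, v0}
  B1 = {u1, v1}
  B2 = {u2, v2}
u0 ∈ B0, v0 ∈ B0 → same block
Bisimilar ⇒ trace-equivalent.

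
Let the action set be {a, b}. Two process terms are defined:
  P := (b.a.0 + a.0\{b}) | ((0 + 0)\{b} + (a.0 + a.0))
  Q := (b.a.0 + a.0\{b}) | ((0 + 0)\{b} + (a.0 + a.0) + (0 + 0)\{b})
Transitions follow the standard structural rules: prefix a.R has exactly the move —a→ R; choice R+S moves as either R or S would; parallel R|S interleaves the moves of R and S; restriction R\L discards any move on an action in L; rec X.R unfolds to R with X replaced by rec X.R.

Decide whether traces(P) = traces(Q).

Reachable graph of P (8 states):
  u0 = (b.a.0 + a.0\{b}) | ((0 + 0)\{b} + (a.0 + a.0)) ⊢ --a--▸ u1, --a--▸ u2, --b--▸ u3
  u1 = (b.a.0 + a.0\{b}) | 0 ⊢ --a--▸ u4, --b--▸ u5
  u2 = 0\{b} | ((0 + 0)\{b} + (a.0 + a.0)) ⊢ --a--▸ u4
  u3 = a.0 | ((0 + 0)\{b} + (a.0 + a.0)) ⊢ --a--▸ u5, --a--▸ u6
  u4 = 0\{b} | 0 ⊢ (no moves)
  u5 = a.0 | 0 ⊢ --a--▸ u7
  u6 = 0 | ((0 + 0)\{b} + (a.0 + a.0)) ⊢ --a--▸ u7
  u7 = 0 | 0 ⊢ (no moves)
Reachable graph of Q (8 states):
  v0 = (b.a.0 + a.0\{b}) | ((0 + 0)\{b} + (a.0 + a.0) + (0 + 0)\{b}) ⊢ --a--▸ v1, --a--▸ v2, --b--▸ v3
  v1 = (b.a.0 + a.0\{b}) | 0 ⊢ --a--▸ v4, --b--▸ v5
  v2 = 0\{b} | ((0 + 0)\{b} + (a.0 + a.0) + (0 + 0)\{b}) ⊢ --a--▸ v4
  v3 = a.0 | ((0 + 0)\{b} + (a.0 + a.0) + (0 + 0)\{b}) ⊢ --a--▸ v5, --a--▸ v6
  v4 = 0\{b} | 0 ⊢ (no moves)
  v5 = a.0 | 0 ⊢ --a--▸ v7
  v6 = 0 | ((0 + 0)\{b} + (a.0 + a.0) + (0 + 0)\{b}) ⊢ --a--▸ v7
  v7 = 0 | 0 ⊢ (no moves)
Partition-refinement fixed point:
  B0 = {u0, v0}
  B1 = {u1, v1}
  B2 = {u2, u5, u6, v2, v5, v6}
  B3 = {u4, u7, v4, v7}
  B4 = {u3, v3}
u0 ∈ B0, v0 ∈ B0 → same block
Bisimilar ⇒ trace-equivalent.

traces(P) = traces(Q)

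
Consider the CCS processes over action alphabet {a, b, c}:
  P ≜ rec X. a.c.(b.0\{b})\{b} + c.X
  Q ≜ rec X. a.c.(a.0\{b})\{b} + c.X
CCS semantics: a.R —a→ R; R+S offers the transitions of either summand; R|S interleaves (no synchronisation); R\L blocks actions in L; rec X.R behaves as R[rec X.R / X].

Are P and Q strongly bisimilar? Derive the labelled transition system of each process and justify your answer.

not bisimilar

P's transition system — 3 states:
  p0 = rec X. a.c.(b.0\{b})\{b} + c.X | —a→ p1, —c→ p0
  p1 = c.(b.0\{b})\{b} | —c→ p2
  p2 = (b.0\{b})\{b} | stopped
Q's transition system — 4 states:
  q0 = rec X. a.c.(a.0\{b})\{b} + c.X | —a→ q1, —c→ q0
  q1 = c.(a.0\{b})\{b} | —c→ q2
  q2 = (a.0\{b})\{b} | —a→ q3
  q3 = 0\{b}\{b} | stopped
Coarsest stable partition (strong bisimilarity classes):
  B0 = {p0}
  B1 = {p1}
  B2 = {p2, q3}
  B3 = {q0}
  B4 = {q1}
  B5 = {q2}
p0 ∈ B0, q0 ∈ B3 → different blocks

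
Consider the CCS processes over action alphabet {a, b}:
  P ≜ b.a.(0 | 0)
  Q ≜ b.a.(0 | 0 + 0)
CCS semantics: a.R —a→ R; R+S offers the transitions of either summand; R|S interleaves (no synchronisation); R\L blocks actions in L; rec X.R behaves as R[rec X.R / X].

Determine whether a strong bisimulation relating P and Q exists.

P's transition system — 3 states:
  m0 = b.a.(0 | 0) has moves =b=> m1
  m1 = a.(0 | 0) has moves =a=> m2
  m2 = 0 | 0 has moves deadlocked
Q's transition system — 3 states:
  n0 = b.a.(0 | 0 + 0) has moves =b=> n1
  n1 = a.(0 | 0 + 0) has moves =a=> n2
  n2 = 0 | 0 + 0 has moves deadlocked
Coarsest stable partition (strong bisimilarity classes):
  B0 = {m0, n0}
  B1 = {m1, n1}
  B2 = {m2, n2}
m0 ∈ B0, n0 ∈ B0 → same block

P ~ Q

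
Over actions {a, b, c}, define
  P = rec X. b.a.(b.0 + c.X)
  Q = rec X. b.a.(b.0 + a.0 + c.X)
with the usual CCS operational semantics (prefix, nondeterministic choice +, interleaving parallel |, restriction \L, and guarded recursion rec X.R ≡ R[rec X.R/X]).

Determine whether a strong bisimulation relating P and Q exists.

LTS(P): 4 reachable states
  u0 = rec X. b.a.(b.0 + c.X) ⊢ ··b··> u1
  u1 = a.(b.0 + c.(rec X. b.a.(b.0 + c.X))) ⊢ ··a··> u2
  u2 = b.0 + c.(rec X. b.a.(b.0 + c.X)) ⊢ ··b··> u3, ··c··> u0
  u3 = 0 ⊢ ·
LTS(Q): 4 reachable states
  v0 = rec X. b.a.(b.0 + a.0 + c.X) ⊢ ··b··> v1
  v1 = a.(b.0 + a.0 + c.(rec X. b.a.(b.0 + a.0 + c.X))) ⊢ ··a··> v2
  v2 = b.0 + a.0 + c.(rec X. b.a.(b.0 + a.0 + c.X)) ⊢ ··a··> v3, ··b··> v3, ··c··> v0
  v3 = 0 ⊢ ·
Coarsest stable partition (strong bisimilarity classes):
  B0 = {u0}
  B1 = {u1}
  B2 = {u2}
  B3 = {u3, v3}
  B4 = {v0}
  B5 = {v1}
  B6 = {v2}
u0 ∈ B0, v0 ∈ B4 → different blocks

not bisimilar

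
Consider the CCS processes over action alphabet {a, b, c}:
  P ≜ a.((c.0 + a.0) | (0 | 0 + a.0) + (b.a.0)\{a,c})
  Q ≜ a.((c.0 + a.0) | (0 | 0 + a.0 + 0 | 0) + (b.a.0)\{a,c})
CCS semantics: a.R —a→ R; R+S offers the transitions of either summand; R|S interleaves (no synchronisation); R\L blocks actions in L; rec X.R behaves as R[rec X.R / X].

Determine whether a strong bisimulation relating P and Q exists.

bisimilar

P's transition system — 6 states:
  u0 = a.((c.0 + a.0) | (0 | 0 + a.0) + (b.a.0)\{a,c}) ⊢ ··a··> u1
  u1 = (c.0 + a.0) | (0 | 0 + a.0) + (b.a.0)\{a,c} ⊢ ··a··> u2, ··a··> u3, ··b··> u4, ··c··> u3
  u2 = (c.0 + a.0) | 0 ⊢ ··a··> u5, ··c··> u5
  u3 = 0 | (0 | 0 + a.0) ⊢ ··a··> u5
  u4 = (a.0)\{a,c} ⊢ stopped
  u5 = 0 | 0 ⊢ stopped
Q's transition system — 6 states:
  v0 = a.((c.0 + a.0) | (0 | 0 + a.0 + 0 | 0) + (b.a.0)\{a,c}) ⊢ ··a··> v1
  v1 = (c.0 + a.0) | (0 | 0 + a.0 + 0 | 0) + (b.a.0)\{a,c} ⊢ ··a··> v2, ··a··> v3, ··b··> v4, ··c··> v3
  v2 = (c.0 + a.0) | 0 ⊢ ··a··> v5, ··c··> v5
  v3 = 0 | (0 | 0 + a.0 + 0 | 0) ⊢ ··a··> v5
  v4 = (a.0)\{a,c} ⊢ stopped
  v5 = 0 | 0 ⊢ stopped
Partition-refinement fixed point:
  B0 = {u0, v0}
  B1 = {u1, v1}
  B2 = {u3, v3}
  B3 = {u4, u5, v4, v5}
  B4 = {u2, v2}
u0 ∈ B0, v0 ∈ B0 → same block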